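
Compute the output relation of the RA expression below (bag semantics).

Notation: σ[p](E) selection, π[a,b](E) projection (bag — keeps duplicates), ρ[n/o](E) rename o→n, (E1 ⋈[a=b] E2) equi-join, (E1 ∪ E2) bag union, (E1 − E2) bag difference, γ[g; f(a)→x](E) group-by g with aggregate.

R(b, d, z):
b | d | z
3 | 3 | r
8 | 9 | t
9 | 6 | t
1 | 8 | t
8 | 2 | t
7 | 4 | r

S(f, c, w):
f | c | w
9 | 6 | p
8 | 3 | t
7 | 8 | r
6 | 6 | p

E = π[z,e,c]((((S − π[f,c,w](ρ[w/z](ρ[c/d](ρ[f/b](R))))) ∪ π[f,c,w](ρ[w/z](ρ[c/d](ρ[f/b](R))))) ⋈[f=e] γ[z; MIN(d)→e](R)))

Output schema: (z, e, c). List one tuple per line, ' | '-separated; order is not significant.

Per-node cardinality:
  S → 4
  R → 6
  ρ[f/b](R) → 6
  ρ[c/d](ρ[f/b](R)) → 6
  ρ[w/z](ρ[c/d](ρ[f/b](R))) → 6
  π[f,c,w](ρ[w/z](ρ[c/d](ρ[f/b](R)))) → 6
  (S − π[f,c,w](ρ[w/z](ρ[c/d](ρ[f/b](R))))) → 4
  R → 6
  ρ[f/b](R) → 6
  ρ[c/d](ρ[f/b](R)) → 6
  ρ[w/z](ρ[c/d](ρ[f/b](R))) → 6
  π[f,c,w](ρ[w/z](ρ[c/d](ρ[f/b](R)))) → 6
  ((S − π[f,c,w](ρ[w/z](ρ[c/d](ρ[f/b](R))))) ∪ π[f,c,w](ρ[w/z](ρ[c/d](ρ[f/b](R))))) → 10
  R → 6
  γ[z; MIN(d)→e](R) → 2
  (((S − π[f,c,w](ρ[w/z](ρ[c/d](ρ[f/b](R))))) ∪ π[f,c,w](ρ[w/z](ρ[c/d](ρ[f/b](R))))) ⋈[f=e] γ[z; MIN(d)→e](R)) → 1
  π[z,e,c]((((S − π[f,c,w](ρ[w/z](ρ[c/d](ρ[f/b](R))))) ∪ π[f,c,w](ρ[w/z](ρ[c/d](ρ[f/b](R))))) ⋈[f=e] γ[z; MIN(d)→e](R))) → 1

== RESULT ==
z | e | c
r | 3 | 3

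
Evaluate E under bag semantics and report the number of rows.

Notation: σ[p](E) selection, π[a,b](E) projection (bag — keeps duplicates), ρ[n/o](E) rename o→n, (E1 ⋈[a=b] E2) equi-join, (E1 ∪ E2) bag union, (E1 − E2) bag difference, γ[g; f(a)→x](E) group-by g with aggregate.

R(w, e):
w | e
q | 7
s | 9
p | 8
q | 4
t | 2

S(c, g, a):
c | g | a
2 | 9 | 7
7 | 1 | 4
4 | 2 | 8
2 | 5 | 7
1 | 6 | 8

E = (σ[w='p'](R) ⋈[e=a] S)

Per-node cardinality:
  R → 5
  σ[w='p'](R) → 1
  S → 5
  (σ[w='p'](R) ⋈[e=a] S) → 2

|E| = 2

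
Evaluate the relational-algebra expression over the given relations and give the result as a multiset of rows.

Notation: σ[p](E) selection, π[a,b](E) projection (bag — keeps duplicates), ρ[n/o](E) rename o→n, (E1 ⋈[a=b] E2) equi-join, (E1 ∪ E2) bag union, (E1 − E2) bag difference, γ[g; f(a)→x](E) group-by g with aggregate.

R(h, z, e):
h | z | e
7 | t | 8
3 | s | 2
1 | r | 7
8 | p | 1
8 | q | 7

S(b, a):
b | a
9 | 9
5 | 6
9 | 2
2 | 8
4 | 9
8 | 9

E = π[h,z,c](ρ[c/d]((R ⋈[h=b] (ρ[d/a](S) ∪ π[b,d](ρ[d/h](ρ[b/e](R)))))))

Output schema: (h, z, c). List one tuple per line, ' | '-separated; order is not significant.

Row counts bottom-up:
  R → 5
  S → 6
  ρ[d/a](S) → 6
  R → 5
  ρ[b/e](R) → 5
  ρ[d/h](ρ[b/e](R)) → 5
  π[b,d](ρ[d/h](ρ[b/e](R))) → 5
  (ρ[d/a](S) ∪ π[b,d](ρ[d/h](ρ[b/e](R)))) → 11
  (R ⋈[h=b] (ρ[d/a](S) ∪ π[b,d](ρ[d/h](ρ[b/e](R))))) → 7
  ρ[c/d]((R ⋈[h=b] (ρ[d/a](S) ∪ π[b,d](ρ[d/h](ρ[b/e](R)))))) → 7
  π[h,z,c](ρ[c/d]((R ⋈[h=b] (ρ[d/a](S) ∪ π[b,d](ρ[d/h](ρ[b/e](R))))))) → 7

== RESULT ==
h | z | c
1 | r | 8
7 | t | 1
7 | t | 8
8 | p | 7
8 | p | 9
8 | q | 7
8 | q | 9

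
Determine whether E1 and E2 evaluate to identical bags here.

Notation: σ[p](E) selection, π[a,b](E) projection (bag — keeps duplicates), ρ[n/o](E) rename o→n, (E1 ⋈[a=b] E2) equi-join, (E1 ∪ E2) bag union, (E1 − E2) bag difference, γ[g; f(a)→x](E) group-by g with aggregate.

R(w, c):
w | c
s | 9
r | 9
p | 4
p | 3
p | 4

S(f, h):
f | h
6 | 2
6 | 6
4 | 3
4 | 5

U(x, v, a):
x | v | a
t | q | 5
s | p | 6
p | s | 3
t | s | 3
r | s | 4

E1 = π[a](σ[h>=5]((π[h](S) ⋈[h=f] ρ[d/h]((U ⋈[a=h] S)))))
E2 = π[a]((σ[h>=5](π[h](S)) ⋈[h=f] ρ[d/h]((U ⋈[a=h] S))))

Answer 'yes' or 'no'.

E1 per-node cardinality:
  S → 4
  π[h](S) → 4
  U → 5
  S → 4
  (U ⋈[a=h] S) → 4
  ρ[d/h]((U ⋈[a=h] S)) → 4
  (π[h](S) ⋈[h=f] ρ[d/h]((U ⋈[a=h] S))) → 1
  σ[h>=5]((π[h](S) ⋈[h=f] ρ[d/h]((U ⋈[a=h] S)))) → 1
  π[a](σ[h>=5]((π[h](S) ⋈[h=f] ρ[d/h]((U ⋈[a=h] S))))) → 1
E2 per-node cardinality:
  S → 4
  π[h](S) → 4
  σ[h>=5](π[h](S)) → 2
  U → 5
  S → 4
  (U ⋈[a=h] S) → 4
  ρ[d/h]((U ⋈[a=h] S)) → 4
  (σ[h>=5](π[h](S)) ⋈[h=f] ρ[d/h]((U ⋈[a=h] S))) → 1
  π[a]((σ[h>=5](π[h](S)) ⋈[h=f] ρ[d/h]((U ⋈[a=h] S)))) → 1

E1 and E2 produce the same multiset:
a
6

yes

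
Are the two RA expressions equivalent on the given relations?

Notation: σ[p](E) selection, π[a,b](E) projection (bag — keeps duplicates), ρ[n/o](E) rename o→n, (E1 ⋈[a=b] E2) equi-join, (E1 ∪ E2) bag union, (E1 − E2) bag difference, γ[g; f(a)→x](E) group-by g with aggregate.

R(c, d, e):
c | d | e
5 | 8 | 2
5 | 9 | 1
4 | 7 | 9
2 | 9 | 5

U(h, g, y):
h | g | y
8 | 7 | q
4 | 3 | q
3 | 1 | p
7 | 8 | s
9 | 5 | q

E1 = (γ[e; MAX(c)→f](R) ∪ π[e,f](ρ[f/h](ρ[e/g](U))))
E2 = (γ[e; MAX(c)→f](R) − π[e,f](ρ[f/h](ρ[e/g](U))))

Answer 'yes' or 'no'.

E1 per-node cardinality:
  R → 4
  γ[e; MAX(c)→f](R) → 4
  U → 5
  ρ[e/g](U) → 5
  ρ[f/h](ρ[e/g](U)) → 5
  π[e,f](ρ[f/h](ρ[e/g](U))) → 5
  (γ[e; MAX(c)→f](R) ∪ π[e,f](ρ[f/h](ρ[e/g](U)))) → 9
E2 per-node cardinality:
  R → 4
  γ[e; MAX(c)→f](R) → 4
  U → 5
  ρ[e/g](U) → 5
  ρ[f/h](ρ[e/g](U)) → 5
  π[e,f](ρ[f/h](ρ[e/g](U))) → 5
  (γ[e; MAX(c)→f](R) − π[e,f](ρ[f/h](ρ[e/g](U)))) → 4

E1 result:
e | f
1 | 3
1 | 5
2 | 5
3 | 4
5 | 2
5 | 9
7 | 8
8 | 7
9 | 4
E2 result:
e | f
1 | 5
2 | 5
5 | 2
9 | 4
Witness: (3, 4) appears 1× in E1 but 0× in E2.

no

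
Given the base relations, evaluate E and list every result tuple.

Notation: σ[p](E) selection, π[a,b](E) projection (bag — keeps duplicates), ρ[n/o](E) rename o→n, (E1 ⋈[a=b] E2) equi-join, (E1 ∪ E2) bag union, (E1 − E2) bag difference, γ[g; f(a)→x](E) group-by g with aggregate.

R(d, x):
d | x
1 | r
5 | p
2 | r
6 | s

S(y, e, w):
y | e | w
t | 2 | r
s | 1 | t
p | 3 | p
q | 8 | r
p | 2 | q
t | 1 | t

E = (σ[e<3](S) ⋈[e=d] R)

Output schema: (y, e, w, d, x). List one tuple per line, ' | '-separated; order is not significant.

Stepwise |·|:
  S → 6
  σ[e<3](S) → 4
  R → 4
  (σ[e<3](S) ⋈[e=d] R) → 4

== RESULT ==
y | e | w | d | x
p | 2 | q | 2 | r
s | 1 | t | 1 | r
t | 1 | t | 1 | r
t | 2 | r | 2 | r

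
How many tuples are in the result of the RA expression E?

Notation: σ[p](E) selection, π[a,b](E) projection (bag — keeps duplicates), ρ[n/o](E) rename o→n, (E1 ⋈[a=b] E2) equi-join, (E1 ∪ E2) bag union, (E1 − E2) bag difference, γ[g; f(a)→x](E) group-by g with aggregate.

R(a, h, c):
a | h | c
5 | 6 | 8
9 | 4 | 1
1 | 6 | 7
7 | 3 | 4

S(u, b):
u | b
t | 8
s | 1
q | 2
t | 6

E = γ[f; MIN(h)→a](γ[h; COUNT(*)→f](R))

Stepwise |·|:
  R → 4
  γ[h; COUNT(*)→f](R) → 3
  γ[f; MIN(h)→a](γ[h; COUNT(*)→f](R)) → 2

|E| = 2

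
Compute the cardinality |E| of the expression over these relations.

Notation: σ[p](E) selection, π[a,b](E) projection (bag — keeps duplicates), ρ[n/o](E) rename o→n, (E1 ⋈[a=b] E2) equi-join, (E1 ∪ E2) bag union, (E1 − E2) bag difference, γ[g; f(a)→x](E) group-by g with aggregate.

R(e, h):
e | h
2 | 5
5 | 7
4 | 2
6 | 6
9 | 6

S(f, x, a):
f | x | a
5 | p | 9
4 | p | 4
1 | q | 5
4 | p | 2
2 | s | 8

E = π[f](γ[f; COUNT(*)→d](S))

Stepwise |·|:
  S → 5
  γ[f; COUNT(*)→d](S) → 4
  π[f](γ[f; COUNT(*)→d](S)) → 4

|E| = 4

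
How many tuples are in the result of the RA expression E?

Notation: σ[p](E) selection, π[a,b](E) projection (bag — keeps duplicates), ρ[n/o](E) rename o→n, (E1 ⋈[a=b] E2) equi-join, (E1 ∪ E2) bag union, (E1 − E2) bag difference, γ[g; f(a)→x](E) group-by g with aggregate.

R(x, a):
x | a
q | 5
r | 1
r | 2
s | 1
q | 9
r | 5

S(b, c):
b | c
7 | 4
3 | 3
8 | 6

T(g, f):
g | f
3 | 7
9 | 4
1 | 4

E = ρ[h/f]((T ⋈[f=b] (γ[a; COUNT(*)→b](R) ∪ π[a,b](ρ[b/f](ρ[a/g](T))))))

Per-node cardinality:
  T → 3
  R → 6
  γ[a; COUNT(*)→b](R) → 4
  T → 3
  ρ[a/g](T) → 3
  ρ[b/f](ρ[a/g](T)) → 3
  π[a,b](ρ[b/f](ρ[a/g](T))) → 3
  (γ[a; COUNT(*)→b](R) ∪ π[a,b](ρ[b/f](ρ[a/g](T)))) → 7
  (T ⋈[f=b] (γ[a; COUNT(*)→b](R) ∪ π[a,b](ρ[b/f](ρ[a/g](T))))) → 5
  ρ[h/f]((T ⋈[f=b] (γ[a; COUNT(*)→b](R) ∪ π[a,b](ρ[b/f](ρ[a/g](T)))))) → 5

|E| = 5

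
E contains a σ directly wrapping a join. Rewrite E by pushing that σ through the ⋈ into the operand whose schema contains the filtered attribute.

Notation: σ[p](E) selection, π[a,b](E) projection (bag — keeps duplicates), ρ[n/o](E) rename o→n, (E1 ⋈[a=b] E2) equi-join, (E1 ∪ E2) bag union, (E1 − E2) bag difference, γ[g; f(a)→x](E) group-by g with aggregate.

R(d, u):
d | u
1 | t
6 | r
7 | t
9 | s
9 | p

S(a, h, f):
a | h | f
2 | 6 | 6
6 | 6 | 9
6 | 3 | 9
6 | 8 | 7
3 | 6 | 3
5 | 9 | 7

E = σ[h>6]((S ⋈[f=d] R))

σ filters on h, owned by the left side.
E' = (σ[h>6](S) ⋈[f=d] R)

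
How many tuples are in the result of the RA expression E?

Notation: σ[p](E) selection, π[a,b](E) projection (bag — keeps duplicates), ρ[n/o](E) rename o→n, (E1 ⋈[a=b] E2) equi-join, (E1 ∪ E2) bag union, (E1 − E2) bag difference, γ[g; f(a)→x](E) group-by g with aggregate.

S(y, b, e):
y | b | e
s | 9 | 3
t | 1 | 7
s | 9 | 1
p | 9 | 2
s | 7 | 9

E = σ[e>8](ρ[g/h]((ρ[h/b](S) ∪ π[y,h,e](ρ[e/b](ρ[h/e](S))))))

Row counts bottom-up:
  S → 5
  ρ[h/b](S) → 5
  S → 5
  ρ[h/e](S) → 5
  ρ[e/b](ρ[h/e](S)) → 5
  π[y,h,e](ρ[e/b](ρ[h/e](S))) → 5
  (ρ[h/b](S) ∪ π[y,h,e](ρ[e/b](ρ[h/e](S)))) → 10
  ρ[g/h]((ρ[h/b](S) ∪ π[y,h,e](ρ[e/b](ρ[h/e](S))))) → 10
  σ[e>8](ρ[g/h]((ρ[h/b](S) ∪ π[y,h,e](ρ[e/b](ρ[h/e](S)))))) → 4

|E| = 4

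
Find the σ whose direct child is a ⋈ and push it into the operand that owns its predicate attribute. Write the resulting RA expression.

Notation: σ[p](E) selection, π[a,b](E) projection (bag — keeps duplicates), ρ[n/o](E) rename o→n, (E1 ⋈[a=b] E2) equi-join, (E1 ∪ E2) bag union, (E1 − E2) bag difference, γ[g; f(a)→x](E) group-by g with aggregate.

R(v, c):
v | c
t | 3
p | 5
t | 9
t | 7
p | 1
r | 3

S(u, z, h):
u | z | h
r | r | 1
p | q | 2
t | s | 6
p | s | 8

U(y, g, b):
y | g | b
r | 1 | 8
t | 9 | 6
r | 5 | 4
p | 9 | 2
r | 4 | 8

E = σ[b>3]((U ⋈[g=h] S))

σ filters on b, owned by the left side.
E' = (σ[b>3](U) ⋈[g=h] S)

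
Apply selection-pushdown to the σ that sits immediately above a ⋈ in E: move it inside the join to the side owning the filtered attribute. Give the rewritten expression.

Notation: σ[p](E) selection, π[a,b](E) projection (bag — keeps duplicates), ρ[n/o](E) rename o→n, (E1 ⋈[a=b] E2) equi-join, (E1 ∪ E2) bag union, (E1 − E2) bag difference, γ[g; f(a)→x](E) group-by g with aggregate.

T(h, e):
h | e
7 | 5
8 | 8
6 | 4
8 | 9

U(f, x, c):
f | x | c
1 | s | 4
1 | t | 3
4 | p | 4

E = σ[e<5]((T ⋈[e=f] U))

σ filters on e, owned by the left side.
E' = (σ[e<5](T) ⋈[e=f] U)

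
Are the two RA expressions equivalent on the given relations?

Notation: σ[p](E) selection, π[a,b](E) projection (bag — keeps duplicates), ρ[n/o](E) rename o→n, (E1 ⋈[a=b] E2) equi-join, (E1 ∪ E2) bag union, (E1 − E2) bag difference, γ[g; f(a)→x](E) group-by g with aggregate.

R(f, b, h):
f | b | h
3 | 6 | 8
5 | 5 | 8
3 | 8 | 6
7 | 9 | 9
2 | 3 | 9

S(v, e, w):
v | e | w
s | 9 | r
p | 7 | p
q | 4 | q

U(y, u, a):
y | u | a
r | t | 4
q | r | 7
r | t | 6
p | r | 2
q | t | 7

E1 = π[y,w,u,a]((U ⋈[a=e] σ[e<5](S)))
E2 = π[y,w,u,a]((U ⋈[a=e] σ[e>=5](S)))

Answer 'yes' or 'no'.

E1 row counts bottom-up:
  U → 5
  S → 3
  σ[e<5](S) → 1
  (U ⋈[a=e] σ[e<5](S)) → 1
  π[y,w,u,a]((U ⋈[a=e] σ[e<5](S))) → 1
E2 row counts bottom-up:
  U → 5
  S → 3
  σ[e>=5](S) → 2
  (U ⋈[a=e] σ[e>=5](S)) → 2
  π[y,w,u,a]((U ⋈[a=e] σ[e>=5](S))) → 2

E1 result:
y | w | u | a
r | q | t | 4
E2 result:
y | w | u | a
q | p | r | 7
q | p | t | 7
Witness: ('q', 'p', 't', 7) appears 0× in E1 but 1× in E2.

no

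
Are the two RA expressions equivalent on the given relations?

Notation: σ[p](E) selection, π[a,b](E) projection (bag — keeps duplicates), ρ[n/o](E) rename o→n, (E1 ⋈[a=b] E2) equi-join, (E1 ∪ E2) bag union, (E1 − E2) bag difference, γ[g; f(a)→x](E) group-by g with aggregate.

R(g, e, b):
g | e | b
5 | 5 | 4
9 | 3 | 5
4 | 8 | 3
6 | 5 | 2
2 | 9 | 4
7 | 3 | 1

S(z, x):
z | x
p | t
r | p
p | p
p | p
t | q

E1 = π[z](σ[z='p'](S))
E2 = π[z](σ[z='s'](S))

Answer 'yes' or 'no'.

E1 stepwise |·|:
  S → 5
  σ[z='p'](S) → 3
  π[z](σ[z='p'](S)) → 3
E2 stepwise |·|:
  S → 5
  σ[z='s'](S) → 0
  π[z](σ[z='s'](S)) → 0

E1 result:
z
p
p
p
E2 result:
z
(0 rows)
Witness: ('p',) appears 3× in E1 but 0× in E2.

no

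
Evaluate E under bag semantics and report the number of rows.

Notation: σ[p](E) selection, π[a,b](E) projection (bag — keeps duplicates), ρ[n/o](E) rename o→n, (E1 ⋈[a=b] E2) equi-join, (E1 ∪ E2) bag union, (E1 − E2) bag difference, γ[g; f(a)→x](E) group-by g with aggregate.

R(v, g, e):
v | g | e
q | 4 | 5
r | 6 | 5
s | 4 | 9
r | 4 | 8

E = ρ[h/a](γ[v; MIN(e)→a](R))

Subexpression sizes:
  R → 4
  γ[v; MIN(e)→a](R) → 3
  ρ[h/a](γ[v; MIN(e)→a](R)) → 3

|E| = 3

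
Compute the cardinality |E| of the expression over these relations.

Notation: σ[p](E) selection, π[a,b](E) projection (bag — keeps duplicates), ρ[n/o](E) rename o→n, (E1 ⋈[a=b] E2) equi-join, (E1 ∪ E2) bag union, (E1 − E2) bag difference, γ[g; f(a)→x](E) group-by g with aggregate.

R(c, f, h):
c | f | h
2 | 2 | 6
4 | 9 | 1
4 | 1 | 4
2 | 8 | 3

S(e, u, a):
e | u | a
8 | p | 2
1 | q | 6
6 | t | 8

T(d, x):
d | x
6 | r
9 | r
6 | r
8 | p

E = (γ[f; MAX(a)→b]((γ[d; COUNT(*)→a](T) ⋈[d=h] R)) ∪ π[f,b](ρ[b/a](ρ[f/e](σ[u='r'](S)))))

Per-node cardinality:
  T → 4
  γ[d; COUNT(*)→a](T) → 3
  R → 4
  (γ[d; COUNT(*)→a](T) ⋈[d=h] R) → 1
  γ[f; MAX(a)→b]((γ[d; COUNT(*)→a](T) ⋈[d=h] R)) → 1
  S → 3
  σ[u='r'](S) → 0
  ρ[f/e](σ[u='r'](S)) → 0
  ρ[b/a](ρ[f/e](σ[u='r'](S))) → 0
  π[f,b](ρ[b/a](ρ[f/e](σ[u='r'](S)))) → 0
  (γ[f; MAX(a)→b]((γ[d; COUNT(*)→a](T) ⋈[d=h] R)) ∪ π[f,b](ρ[b/a](ρ[f/e](σ[u='r'](S))))) → 1

|E| = 1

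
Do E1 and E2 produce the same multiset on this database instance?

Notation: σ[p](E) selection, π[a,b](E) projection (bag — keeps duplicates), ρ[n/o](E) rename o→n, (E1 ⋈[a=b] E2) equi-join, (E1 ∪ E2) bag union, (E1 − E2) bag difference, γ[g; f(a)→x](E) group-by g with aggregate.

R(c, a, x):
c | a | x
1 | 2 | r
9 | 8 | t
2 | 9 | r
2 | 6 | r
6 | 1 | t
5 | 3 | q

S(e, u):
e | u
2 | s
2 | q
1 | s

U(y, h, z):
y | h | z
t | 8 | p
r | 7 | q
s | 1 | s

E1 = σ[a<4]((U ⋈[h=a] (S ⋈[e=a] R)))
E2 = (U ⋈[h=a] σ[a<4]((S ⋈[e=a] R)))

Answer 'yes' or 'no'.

E1 per-node cardinality:
  U → 3
  S → 3
  R → 6
  (S ⋈[e=a] R) → 3
  (U ⋈[h=a] (S ⋈[e=a] R)) → 1
  σ[a<4]((U ⋈[h=a] (S ⋈[e=a] R))) → 1
E2 per-node cardinality:
  U → 3
  S → 3
  R → 6
  (S ⋈[e=a] R) → 3
  σ[a<4]((S ⋈[e=a] R)) → 3
  (U ⋈[h=a] σ[a<4]((S ⋈[e=a] R))) → 1

E1 and E2 produce the same multiset:
y | h | z | e | u | c | a | x
s | 1 | s | 1 | s | 6 | 1 | t

yes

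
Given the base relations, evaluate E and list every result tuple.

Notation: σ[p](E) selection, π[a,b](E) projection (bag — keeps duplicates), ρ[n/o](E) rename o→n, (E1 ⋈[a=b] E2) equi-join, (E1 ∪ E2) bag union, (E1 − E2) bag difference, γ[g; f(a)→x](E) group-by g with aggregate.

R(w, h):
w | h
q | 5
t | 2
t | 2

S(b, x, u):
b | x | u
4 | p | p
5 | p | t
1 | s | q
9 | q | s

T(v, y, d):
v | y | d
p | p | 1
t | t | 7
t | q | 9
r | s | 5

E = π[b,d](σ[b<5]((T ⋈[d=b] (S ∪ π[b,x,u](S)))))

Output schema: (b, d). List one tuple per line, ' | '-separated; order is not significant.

Row counts bottom-up:
  T → 4
  S → 4
  S → 4
  π[b,x,u](S) → 4
  (S ∪ π[b,x,u](S)) → 8
  (T ⋈[d=b] (S ∪ π[b,x,u](S))) → 6
  σ[b<5]((T ⋈[d=b] (S ∪ π[b,x,u](S)))) → 2
  π[b,d](σ[b<5]((T ⋈[d=b] (S ∪ π[b,x,u](S))))) → 2

== RESULT ==
b | d
1 | 1
1 | 1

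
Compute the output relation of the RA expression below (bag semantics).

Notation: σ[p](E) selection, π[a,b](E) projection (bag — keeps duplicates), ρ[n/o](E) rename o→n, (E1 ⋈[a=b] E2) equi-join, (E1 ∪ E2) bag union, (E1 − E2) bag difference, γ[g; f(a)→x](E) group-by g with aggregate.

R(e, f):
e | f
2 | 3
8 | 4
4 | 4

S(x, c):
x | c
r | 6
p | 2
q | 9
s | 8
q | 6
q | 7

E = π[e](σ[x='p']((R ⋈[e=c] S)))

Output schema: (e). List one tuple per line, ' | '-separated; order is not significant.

Subexpression sizes:
  R → 3
  S → 6
  (R ⋈[e=c] S) → 2
  σ[x='p']((R ⋈[e=c] S)) → 1
  π[e](σ[x='p']((R ⋈[e=c] S))) → 1

== RESULT ==
e
2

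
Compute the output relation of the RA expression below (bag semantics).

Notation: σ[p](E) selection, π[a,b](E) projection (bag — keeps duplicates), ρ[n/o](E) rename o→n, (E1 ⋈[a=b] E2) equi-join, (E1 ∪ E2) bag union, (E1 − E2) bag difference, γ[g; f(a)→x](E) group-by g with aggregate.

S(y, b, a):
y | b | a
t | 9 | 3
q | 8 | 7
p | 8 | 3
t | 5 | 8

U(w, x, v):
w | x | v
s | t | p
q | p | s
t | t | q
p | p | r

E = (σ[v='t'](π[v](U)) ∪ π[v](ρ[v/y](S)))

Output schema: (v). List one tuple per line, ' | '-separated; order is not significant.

Per-node cardinality:
  U → 4
  π[v](U) → 4
  σ[v='t'](π[v](U)) → 0
  S → 4
  ρ[v/y](S) → 4
  π[v](ρ[v/y](S)) → 4
  (σ[v='t'](π[v](U)) ∪ π[v](ρ[v/y](S))) → 4

== RESULT ==
v
p
q
t
t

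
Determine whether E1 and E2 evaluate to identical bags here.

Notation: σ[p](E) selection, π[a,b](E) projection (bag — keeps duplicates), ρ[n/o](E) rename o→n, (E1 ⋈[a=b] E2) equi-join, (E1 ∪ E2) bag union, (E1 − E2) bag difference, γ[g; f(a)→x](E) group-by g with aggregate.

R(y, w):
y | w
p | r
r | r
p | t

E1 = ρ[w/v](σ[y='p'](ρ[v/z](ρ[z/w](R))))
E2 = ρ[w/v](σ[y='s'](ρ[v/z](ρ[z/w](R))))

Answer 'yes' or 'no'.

E1 per-node cardinality:
  R → 3
  ρ[z/w](R) → 3
  ρ[v/z](ρ[z/w](R)) → 3
  σ[y='p'](ρ[v/z](ρ[z/w](R))) → 2
  ρ[w/v](σ[y='p'](ρ[v/z](ρ[z/w](R)))) → 2
E2 per-node cardinality:
  R → 3
  ρ[z/w](R) → 3
  ρ[v/z](ρ[z/w](R)) → 3
  σ[y='s'](ρ[v/z](ρ[z/w](R))) → 0
  ρ[w/v](σ[y='s'](ρ[v/z](ρ[z/w](R)))) → 0

E1 result:
y | w
p | r
p | t
E2 result:
y | w
(0 rows)
Witness: ('p', 'r') appears 1× in E1 but 0× in E2.

no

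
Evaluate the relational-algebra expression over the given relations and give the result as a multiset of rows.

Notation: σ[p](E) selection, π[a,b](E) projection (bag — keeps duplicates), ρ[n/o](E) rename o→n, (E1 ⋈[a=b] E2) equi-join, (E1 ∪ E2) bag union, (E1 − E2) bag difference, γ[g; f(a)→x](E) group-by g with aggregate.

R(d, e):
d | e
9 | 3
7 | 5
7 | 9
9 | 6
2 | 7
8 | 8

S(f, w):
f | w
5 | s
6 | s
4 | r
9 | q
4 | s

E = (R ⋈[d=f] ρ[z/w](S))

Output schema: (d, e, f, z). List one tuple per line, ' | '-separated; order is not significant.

Subexpression sizes:
  R → 6
  S → 5
  ρ[z/w](S) → 5
  (R ⋈[d=f] ρ[z/w](S)) → 2

== RESULT ==
d | e | f | z
9 | 3 | 9 | q
9 | 6 | 9 | q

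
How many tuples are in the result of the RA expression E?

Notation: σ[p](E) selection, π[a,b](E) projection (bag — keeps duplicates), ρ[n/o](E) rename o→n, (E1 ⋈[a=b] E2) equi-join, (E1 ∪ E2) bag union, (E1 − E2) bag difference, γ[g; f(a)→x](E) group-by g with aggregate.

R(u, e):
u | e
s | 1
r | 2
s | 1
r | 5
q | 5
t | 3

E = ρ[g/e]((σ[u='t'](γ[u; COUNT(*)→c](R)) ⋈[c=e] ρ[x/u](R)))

Row counts bottom-up:
  R → 6
  γ[u; COUNT(*)→c](R) → 4
  σ[u='t'](γ[u; COUNT(*)→c](R)) → 1
  R → 6
  ρ[x/u](R) → 6
  (σ[u='t'](γ[u; COUNT(*)→c](R)) ⋈[c=e] ρ[x/u](R)) → 2
  ρ[g/e]((σ[u='t'](γ[u; COUNT(*)→c](R)) ⋈[c=e] ρ[x/u](R))) → 2

|E| = 2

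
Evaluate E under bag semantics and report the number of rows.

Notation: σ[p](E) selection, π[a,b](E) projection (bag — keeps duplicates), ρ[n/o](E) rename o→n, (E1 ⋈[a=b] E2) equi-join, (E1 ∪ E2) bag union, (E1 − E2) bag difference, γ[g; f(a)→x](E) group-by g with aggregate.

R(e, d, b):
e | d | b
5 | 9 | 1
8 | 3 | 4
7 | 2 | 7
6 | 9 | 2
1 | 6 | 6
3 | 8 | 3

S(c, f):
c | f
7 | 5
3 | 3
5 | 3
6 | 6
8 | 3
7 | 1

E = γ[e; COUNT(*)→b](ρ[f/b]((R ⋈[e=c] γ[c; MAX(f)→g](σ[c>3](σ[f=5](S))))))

Row counts bottom-up:
  R → 6
  S → 6
  σ[f=5](S) → 1
  σ[c>3](σ[f=5](S)) → 1
  γ[c; MAX(f)→g](σ[c>3](σ[f=5](S))) → 1
  (R ⋈[e=c] γ[c; MAX(f)→g](σ[c>3](σ[f=5](S)))) → 1
  ρ[f/b]((R ⋈[e=c] γ[c; MAX(f)→g](σ[c>3](σ[f=5](S))))) → 1
  γ[e; COUNT(*)→b](ρ[f/b]((R ⋈[e=c] γ[c; MAX(f)→g](σ[c>3](σ[f=5](S)))))) → 1

|E| = 1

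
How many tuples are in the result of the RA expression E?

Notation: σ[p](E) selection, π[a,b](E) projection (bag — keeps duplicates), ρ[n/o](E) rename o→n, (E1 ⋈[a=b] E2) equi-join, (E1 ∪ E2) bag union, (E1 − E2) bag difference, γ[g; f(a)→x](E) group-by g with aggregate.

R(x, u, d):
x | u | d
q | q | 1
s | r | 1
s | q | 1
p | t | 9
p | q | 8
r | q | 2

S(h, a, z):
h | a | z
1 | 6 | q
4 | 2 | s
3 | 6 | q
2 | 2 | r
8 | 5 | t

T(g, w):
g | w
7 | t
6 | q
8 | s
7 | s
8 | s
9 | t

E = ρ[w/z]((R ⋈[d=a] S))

Stepwise |·|:
  R → 6
  S → 5
  (R ⋈[d=a] S) → 2
  ρ[w/z]((R ⋈[d=a] S)) → 2

|E| = 2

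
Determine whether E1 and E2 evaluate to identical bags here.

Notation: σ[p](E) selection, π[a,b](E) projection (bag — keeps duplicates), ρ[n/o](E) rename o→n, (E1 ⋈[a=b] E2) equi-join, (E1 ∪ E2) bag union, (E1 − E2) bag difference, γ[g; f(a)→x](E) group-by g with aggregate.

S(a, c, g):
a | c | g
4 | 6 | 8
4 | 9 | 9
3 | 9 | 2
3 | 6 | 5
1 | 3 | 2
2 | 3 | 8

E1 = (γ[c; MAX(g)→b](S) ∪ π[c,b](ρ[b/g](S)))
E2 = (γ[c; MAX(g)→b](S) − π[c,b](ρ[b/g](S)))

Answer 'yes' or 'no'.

E1 row counts bottom-up:
  S → 6
  γ[c; MAX(g)→b](S) → 3
  S → 6
  ρ[b/g](S) → 6
  π[c,b](ρ[b/g](S)) → 6
  (γ[c; MAX(g)→b](S) ∪ π[c,b](ρ[b/g](S))) → 9
E2 row counts bottom-up:
  S → 6
  γ[c; MAX(g)→b](S) → 3
  S → 6
  ρ[b/g](S) → 6
  π[c,b](ρ[b/g](S)) → 6
  (γ[c; MAX(g)→b](S) − π[c,b](ρ[b/g](S))) → 0

E1 result:
c | b
3 | 2
3 | 8
3 | 8
6 | 5
6 | 8
6 | 8
9 | 2
9 | 9
9 | 9
E2 result:
c | b
(0 rows)
Witness: (3, 8) appears 2× in E1 but 0× in E2.

no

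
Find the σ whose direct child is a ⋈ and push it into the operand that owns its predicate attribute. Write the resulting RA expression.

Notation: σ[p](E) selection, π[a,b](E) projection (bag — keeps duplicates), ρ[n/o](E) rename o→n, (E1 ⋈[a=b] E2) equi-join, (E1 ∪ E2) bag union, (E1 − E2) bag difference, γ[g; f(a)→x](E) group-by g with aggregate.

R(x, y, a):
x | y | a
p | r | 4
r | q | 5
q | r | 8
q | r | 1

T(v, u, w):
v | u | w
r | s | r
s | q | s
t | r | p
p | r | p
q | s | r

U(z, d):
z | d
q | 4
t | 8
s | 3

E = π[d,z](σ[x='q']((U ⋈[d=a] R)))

σ filters on x, owned by the right side.
E' = π[d,z]((U ⋈[d=a] σ[x='q'](R)))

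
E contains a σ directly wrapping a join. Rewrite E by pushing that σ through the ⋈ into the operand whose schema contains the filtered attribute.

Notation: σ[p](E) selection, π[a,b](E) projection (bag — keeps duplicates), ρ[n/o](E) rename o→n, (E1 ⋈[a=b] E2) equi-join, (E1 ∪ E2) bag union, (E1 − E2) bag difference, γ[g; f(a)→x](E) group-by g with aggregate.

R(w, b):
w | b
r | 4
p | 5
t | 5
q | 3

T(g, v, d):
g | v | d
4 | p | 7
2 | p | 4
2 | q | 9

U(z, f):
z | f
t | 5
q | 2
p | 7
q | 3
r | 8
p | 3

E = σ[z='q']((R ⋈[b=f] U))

σ filters on z, owned by the right side.
E' = (R ⋈[b=f] σ[z='q'](U))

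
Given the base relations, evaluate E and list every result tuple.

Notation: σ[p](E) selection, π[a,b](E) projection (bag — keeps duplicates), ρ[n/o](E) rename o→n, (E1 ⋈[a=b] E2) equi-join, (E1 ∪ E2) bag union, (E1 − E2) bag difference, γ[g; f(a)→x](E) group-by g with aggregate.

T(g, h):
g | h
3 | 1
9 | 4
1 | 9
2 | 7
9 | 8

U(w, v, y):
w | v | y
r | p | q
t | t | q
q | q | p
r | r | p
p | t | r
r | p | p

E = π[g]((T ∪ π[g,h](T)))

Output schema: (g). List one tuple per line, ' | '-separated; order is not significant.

Per-node cardinality:
  T → 5
  T → 5
  π[g,h](T) → 5
  (T ∪ π[g,h](T)) → 10
  π[g]((T ∪ π[g,h](T))) → 10

== RESULT ==
g
1
1
2
2
3
3
9
9
9
9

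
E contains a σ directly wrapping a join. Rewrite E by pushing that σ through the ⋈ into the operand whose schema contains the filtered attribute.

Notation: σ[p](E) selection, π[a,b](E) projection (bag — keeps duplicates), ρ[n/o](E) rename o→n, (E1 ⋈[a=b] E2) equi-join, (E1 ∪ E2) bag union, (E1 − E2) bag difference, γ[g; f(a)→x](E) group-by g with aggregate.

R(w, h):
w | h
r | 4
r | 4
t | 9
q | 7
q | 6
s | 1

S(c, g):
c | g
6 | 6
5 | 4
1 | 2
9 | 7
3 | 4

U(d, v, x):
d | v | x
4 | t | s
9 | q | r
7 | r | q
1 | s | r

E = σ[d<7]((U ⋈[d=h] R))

σ filters on d, owned by the left side.
E' = (σ[d<7](U) ⋈[d=h] R)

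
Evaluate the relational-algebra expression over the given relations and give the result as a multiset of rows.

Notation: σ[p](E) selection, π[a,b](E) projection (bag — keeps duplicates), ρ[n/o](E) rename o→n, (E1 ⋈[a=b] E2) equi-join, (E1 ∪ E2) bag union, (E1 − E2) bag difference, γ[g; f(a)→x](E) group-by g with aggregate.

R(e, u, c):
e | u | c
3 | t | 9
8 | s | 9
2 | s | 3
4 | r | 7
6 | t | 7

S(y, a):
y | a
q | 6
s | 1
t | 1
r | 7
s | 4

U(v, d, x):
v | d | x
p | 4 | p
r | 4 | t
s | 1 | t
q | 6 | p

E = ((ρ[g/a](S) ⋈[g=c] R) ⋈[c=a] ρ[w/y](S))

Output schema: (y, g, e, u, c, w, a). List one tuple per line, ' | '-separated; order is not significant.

Row counts bottom-up:
  S → 5
  ρ[g/a](S) → 5
  R → 5
  (ρ[g/a](S) ⋈[g=c] R) → 2
  S → 5
  ρ[w/y](S) → 5
  ((ρ[g/a](S) ⋈[g=c] R) ⋈[c=a] ρ[w/y](S)) → 2

== RESULT ==
y | g | e | u | c | w | a
r | 7 | 4 | r | 7 | r | 7
r | 7 | 6 | t | 7 | r | 7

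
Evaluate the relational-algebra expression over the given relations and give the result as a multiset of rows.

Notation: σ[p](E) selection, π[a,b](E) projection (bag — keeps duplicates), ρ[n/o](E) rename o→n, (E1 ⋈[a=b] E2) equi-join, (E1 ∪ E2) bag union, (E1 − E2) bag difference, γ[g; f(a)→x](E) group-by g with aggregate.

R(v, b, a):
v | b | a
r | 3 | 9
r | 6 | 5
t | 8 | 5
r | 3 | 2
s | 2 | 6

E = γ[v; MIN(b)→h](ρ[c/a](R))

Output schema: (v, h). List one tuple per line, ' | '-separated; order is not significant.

Per-node cardinality:
  R → 5
  ρ[c/a](R) → 5
  γ[v; MIN(b)→h](ρ[c/a](R)) → 3

== RESULT ==
v | h
r | 3
s | 2
t | 8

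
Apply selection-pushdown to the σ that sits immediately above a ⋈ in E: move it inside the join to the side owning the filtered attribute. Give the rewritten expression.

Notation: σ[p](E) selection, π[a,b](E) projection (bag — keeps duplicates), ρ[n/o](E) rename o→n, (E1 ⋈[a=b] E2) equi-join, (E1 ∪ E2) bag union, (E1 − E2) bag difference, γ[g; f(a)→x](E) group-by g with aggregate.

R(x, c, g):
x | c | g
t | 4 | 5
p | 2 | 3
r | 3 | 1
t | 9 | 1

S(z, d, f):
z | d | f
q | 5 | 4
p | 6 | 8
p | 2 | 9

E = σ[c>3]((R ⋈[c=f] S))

σ filters on c, owned by the left side.
E' = (σ[c>3](R) ⋈[c=f] S)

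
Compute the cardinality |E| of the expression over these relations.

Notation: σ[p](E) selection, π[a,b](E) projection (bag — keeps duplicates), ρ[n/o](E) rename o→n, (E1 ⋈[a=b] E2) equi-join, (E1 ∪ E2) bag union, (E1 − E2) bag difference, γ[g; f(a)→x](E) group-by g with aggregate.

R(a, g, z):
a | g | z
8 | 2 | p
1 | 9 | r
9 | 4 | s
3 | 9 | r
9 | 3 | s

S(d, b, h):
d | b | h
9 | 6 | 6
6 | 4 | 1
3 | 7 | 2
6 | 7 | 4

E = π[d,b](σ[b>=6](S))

Per-node cardinality:
  S → 4
  σ[b>=6](S) → 3
  π[d,b](σ[b>=6](S)) → 3

|E| = 3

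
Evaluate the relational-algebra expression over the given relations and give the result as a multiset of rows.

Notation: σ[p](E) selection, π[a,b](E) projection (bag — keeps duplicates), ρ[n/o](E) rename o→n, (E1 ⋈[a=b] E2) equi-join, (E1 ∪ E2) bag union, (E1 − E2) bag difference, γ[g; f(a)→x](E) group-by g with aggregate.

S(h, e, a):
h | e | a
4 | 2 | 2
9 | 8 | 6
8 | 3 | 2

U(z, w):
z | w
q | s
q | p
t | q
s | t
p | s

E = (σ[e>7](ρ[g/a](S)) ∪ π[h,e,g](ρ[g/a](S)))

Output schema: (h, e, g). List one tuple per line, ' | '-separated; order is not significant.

Row counts bottom-up:
  S → 3
  ρ[g/a](S) → 3
  σ[e>7](ρ[g/a](S)) → 1
  S → 3
  ρ[g/a](S) → 3
  π[h,e,g](ρ[g/a](S)) → 3
  (σ[e>7](ρ[g/a](S)) ∪ π[h,e,g](ρ[g/a](S))) → 4

== RESULT ==
h | e | g
4 | 2 | 2
8 | 3 | 2
9 | 8 | 6
9 | 8 | 6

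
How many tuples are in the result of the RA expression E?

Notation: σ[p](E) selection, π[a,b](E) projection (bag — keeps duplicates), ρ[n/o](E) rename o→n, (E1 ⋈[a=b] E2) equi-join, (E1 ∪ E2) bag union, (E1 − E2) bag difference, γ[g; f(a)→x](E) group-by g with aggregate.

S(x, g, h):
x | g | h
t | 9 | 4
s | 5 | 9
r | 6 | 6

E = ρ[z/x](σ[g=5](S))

Per-node cardinality:
  S → 3
  σ[g=5](S) → 1
  ρ[z/x](σ[g=5](S)) → 1

|E| = 1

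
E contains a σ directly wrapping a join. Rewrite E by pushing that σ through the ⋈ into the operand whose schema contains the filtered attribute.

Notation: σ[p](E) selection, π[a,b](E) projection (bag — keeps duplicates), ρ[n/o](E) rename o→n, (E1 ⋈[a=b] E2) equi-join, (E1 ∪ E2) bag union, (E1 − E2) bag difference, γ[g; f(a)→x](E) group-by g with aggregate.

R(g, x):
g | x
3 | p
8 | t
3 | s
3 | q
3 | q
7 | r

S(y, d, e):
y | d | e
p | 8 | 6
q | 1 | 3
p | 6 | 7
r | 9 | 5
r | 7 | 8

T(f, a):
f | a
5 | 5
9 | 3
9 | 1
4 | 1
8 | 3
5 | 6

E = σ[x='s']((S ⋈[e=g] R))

σ filters on x, owned by the right side.
E' = (S ⋈[e=g] σ[x='s'](R))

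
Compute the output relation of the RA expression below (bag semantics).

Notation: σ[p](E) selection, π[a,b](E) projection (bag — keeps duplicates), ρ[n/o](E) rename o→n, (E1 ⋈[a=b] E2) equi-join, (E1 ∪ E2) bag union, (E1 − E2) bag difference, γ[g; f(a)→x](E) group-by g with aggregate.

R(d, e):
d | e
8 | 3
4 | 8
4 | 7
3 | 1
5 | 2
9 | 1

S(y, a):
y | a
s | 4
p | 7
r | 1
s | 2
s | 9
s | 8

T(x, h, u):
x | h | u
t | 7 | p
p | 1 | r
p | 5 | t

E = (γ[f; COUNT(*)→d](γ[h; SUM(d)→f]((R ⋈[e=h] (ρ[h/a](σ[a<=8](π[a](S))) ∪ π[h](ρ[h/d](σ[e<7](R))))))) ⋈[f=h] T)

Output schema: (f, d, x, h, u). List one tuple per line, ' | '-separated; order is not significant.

Stepwise |·|:
  R → 6
  S → 6
  π[a](S) → 6
  σ[a<=8](π[a](S)) → 5
  ρ[h/a](σ[a<=8](π[a](S))) → 5
  R → 6
  σ[e<7](R) → 4
  ρ[h/d](σ[e<7](R)) → 4
  π[h](ρ[h/d](σ[e<7](R))) → 4
  (ρ[h/a](σ[a<=8](π[a](S))) ∪ π[h](ρ[h/d](σ[e<7](R)))) → 9
  (R ⋈[e=h] (ρ[h/a](σ[a<=8](π[a](S))) ∪ π[h](ρ[h/d](σ[e<7](R))))) → 7
  γ[h; SUM(d)→f]((R ⋈[e=h] (ρ[h/a](σ[a<=8](π[a](S))) ∪ π[h](ρ[h/d](σ[e<7](R)))))) → 5
  γ[f; COUNT(*)→d](γ[h; SUM(d)→f]((R ⋈[e=h] (ρ[h/a](σ[a<=8](π[a](S))) ∪ π[h](ρ[h/d](σ[e<7](R))))))) → 4
  T → 3
  (γ[f; COUNT(*)→d](γ[h; SUM(d)→f]((R ⋈[e=h] (ρ[h/a](σ[a<=8](π[a](S))) ∪ π[h](ρ[h/d](σ[e<7](R))))))) ⋈[f=h] T) → 1

== RESULT ==
f | d | x | h | u
5 | 1 | p | 5 | t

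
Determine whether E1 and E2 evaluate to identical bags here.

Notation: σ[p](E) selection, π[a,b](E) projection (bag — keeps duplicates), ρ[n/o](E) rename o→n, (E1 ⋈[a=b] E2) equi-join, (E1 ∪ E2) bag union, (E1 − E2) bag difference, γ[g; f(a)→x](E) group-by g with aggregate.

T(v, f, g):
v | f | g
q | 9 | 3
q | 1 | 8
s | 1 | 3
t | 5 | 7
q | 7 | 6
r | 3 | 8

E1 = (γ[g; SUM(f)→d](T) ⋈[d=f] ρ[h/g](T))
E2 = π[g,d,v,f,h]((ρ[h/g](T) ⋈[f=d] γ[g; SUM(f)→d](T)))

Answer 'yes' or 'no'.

E1 subexpression sizes:
  T → 6
  γ[g; SUM(f)→d](T) → 4
  T → 6
  ρ[h/g](T) → 6
  (γ[g; SUM(f)→d](T) ⋈[d=f] ρ[h/g](T)) → 2
E2 subexpression sizes:
  T → 6
  ρ[h/g](T) → 6
  T → 6
  γ[g; SUM(f)→d](T) → 4
  (ρ[h/g](T) ⋈[f=d] γ[g; SUM(f)→d](T)) → 2
  π[g,d,v,f,h]((ρ[h/g](T) ⋈[f=d] γ[g; SUM(f)→d](T))) → 2

E1 and E2 produce the same multiset:
g | d | v | f | h
6 | 7 | q | 7 | 6
7 | 5 | t | 5 | 7

yes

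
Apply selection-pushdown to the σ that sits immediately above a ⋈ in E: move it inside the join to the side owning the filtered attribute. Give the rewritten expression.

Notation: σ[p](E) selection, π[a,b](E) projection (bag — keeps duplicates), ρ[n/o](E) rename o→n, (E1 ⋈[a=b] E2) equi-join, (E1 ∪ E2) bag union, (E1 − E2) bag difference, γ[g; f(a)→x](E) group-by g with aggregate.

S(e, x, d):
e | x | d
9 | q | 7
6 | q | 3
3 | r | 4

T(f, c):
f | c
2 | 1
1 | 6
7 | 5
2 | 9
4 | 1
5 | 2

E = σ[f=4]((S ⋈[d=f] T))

σ filters on f, owned by the right side.
E' = (S ⋈[d=f] σ[f=4](T))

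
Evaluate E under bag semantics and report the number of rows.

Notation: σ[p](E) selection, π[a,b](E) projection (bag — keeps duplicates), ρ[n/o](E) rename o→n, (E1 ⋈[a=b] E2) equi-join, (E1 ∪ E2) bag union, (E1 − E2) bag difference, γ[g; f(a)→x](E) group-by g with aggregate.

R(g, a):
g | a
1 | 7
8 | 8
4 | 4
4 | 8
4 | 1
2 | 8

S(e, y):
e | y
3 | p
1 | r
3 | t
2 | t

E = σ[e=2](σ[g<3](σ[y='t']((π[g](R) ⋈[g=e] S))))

Per-node cardinality:
  R → 6
  π[g](R) → 6
  S → 4
  (π[g](R) ⋈[g=e] S) → 2
  σ[y='t']((π[g](R) ⋈[g=e] S)) → 1
  σ[g<3](σ[y='t']((π[g](R) ⋈[g=e] S))) → 1
  σ[e=2](σ[g<3](σ[y='t']((π[g](R) ⋈[g=e] S)))) → 1

|E| = 1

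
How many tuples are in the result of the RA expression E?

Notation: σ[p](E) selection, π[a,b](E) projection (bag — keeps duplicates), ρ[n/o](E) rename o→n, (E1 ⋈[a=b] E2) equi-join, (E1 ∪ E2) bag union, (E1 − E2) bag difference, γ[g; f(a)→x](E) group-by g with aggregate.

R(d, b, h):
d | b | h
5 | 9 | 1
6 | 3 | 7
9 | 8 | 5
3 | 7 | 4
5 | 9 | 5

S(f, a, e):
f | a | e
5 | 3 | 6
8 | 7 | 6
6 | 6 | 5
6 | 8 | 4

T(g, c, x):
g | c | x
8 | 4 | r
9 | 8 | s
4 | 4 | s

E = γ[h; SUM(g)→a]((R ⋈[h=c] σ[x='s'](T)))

Stepwise |·|:
  R → 5
  T → 3
  σ[x='s'](T) → 2
  (R ⋈[h=c] σ[x='s'](T)) → 1
  γ[h; SUM(g)→a]((R ⋈[h=c] σ[x='s'](T))) → 1

|E| = 1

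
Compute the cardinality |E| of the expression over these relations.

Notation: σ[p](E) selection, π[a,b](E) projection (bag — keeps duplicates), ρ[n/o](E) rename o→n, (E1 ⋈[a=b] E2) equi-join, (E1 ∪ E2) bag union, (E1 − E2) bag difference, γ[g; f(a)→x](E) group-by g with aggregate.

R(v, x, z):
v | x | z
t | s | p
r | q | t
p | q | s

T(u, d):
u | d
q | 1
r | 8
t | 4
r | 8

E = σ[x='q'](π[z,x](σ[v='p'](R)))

Subexpression sizes:
  R → 3
  σ[v='p'](R) → 1
  π[z,x](σ[v='p'](R)) → 1
  σ[x='q'](π[z,x](σ[v='p'](R))) → 1

|E| = 1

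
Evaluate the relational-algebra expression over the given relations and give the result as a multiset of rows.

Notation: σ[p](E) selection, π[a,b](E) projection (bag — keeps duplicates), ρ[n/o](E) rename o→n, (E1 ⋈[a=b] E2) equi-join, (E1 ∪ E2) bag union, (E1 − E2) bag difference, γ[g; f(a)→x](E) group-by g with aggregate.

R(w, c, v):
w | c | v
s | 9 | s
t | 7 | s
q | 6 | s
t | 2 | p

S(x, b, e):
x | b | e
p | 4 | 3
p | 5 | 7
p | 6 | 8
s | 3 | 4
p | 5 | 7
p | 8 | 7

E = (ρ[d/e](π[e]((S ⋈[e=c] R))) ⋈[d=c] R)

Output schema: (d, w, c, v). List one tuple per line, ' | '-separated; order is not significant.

Subexpression sizes:
  S → 6
  R → 4
  (S ⋈[e=c] R) → 3
  π[e]((S ⋈[e=c] R)) → 3
  ρ[d/e](π[e]((S ⋈[e=c] R))) → 3
  R → 4
  (ρ[d/e](π[e]((S ⋈[e=c] R))) ⋈[d=c] R) → 3

== RESULT ==
d | w | c | v
7 | t | 7 | s
7 | t | 7 | s
7 | t | 7 | s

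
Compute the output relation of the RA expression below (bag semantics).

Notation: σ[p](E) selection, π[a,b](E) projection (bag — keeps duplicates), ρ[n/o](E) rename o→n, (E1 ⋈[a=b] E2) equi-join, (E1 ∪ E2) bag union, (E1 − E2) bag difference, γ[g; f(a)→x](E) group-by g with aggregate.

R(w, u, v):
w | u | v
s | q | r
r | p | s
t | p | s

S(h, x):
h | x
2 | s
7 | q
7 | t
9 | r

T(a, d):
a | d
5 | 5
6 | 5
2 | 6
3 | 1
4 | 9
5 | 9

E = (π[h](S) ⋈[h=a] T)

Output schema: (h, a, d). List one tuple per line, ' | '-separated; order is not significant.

Row counts bottom-up:
  S → 4
  π[h](S) → 4
  T → 6
  (π[h](S) ⋈[h=a] T) → 1

== RESULT ==
h | a | d
2 | 2 | 6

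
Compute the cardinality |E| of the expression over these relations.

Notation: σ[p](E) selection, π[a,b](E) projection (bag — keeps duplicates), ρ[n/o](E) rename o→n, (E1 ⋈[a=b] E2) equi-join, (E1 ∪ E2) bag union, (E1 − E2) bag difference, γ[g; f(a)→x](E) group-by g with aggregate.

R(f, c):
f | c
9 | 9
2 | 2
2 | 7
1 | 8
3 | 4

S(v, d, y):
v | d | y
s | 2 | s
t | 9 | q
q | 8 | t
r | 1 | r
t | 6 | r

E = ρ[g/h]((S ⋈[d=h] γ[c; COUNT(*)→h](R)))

Stepwise |·|:
  S → 5
  R → 5
  γ[c; COUNT(*)→h](R) → 5
  (S ⋈[d=h] γ[c; COUNT(*)→h](R)) → 5
  ρ[g/h]((S ⋈[d=h] γ[c; COUNT(*)→h](R))) → 5

|E| = 5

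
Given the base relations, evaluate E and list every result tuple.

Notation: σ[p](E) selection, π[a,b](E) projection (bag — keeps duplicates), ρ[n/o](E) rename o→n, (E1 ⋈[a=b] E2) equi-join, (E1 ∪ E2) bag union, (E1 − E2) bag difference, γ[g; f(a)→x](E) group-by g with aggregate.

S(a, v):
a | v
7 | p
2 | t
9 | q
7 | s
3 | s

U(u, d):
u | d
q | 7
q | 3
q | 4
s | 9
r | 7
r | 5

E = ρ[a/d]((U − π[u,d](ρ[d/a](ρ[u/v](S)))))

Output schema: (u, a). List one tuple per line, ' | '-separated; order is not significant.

Per-node cardinality:
  U → 6
  S → 5
  ρ[u/v](S) → 5
  ρ[d/a](ρ[u/v](S)) → 5
  π[u,d](ρ[d/a](ρ[u/v](S))) → 5
  (U − π[u,d](ρ[d/a](ρ[u/v](S)))) → 6
  ρ[a/d]((U − π[u,d](ρ[d/a](ρ[u/v](S))))) → 6

== RESULT ==
u | a
q | 3
q | 4
q | 7
r | 5
r | 7
s | 9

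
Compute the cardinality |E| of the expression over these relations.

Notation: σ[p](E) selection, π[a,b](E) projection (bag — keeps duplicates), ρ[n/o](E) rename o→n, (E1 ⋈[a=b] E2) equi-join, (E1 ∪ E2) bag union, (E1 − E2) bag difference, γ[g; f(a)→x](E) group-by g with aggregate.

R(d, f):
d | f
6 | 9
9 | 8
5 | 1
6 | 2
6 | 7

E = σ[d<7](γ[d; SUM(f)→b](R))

Stepwise |·|:
  R → 5
  γ[d; SUM(f)→b](R) → 3
  σ[d<7](γ[d; SUM(f)→b](R)) → 2

|E| = 2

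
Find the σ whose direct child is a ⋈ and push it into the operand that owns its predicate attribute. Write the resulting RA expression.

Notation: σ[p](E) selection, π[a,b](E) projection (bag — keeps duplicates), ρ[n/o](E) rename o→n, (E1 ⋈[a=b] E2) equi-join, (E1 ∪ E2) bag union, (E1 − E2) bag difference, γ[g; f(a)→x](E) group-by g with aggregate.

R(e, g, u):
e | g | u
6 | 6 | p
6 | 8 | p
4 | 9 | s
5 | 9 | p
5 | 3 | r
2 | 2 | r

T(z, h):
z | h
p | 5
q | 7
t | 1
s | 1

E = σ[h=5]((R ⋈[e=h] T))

σ filters on h, owned by the right side.
E' = (R ⋈[e=h] σ[h=5](T))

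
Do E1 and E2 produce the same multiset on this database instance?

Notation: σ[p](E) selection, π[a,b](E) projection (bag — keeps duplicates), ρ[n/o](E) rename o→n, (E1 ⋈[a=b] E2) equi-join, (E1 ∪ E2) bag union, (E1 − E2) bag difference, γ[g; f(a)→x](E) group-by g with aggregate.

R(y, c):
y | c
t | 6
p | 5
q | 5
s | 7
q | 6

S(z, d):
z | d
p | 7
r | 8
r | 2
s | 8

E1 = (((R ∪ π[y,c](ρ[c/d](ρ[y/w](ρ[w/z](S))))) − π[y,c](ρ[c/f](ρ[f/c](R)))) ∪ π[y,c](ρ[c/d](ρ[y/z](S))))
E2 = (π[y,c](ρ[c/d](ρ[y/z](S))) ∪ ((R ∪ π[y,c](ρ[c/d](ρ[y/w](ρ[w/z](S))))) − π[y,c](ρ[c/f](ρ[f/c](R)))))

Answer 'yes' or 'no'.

E1 subexpression sizes:
  R → 5
  S → 4
  ρ[w/z](S) → 4
  ρ[y/w](ρ[w/z](S)) → 4
  ρ[c/d](ρ[y/w](ρ[w/z](S))) → 4
  π[y,c](ρ[c/d](ρ[y/w](ρ[w/z](S)))) → 4
  (R ∪ π[y,c](ρ[c/d](ρ[y/w](ρ[w/z](S))))) → 9
  R → 5
  ρ[f/c](R) → 5
  ρ[c/f](ρ[f/c](R)) → 5
  π[y,c](ρ[c/f](ρ[f/c](R))) → 5
  ((R ∪ π[y,c](ρ[c/d](ρ[y/w](ρ[w/z](S))))) − π[y,c](ρ[c/f](ρ[f/c](R)))) → 4
  S → 4
  ρ[y/z](S) → 4
  ρ[c/d](ρ[y/z](S)) → 4
  π[y,c](ρ[c/d](ρ[y/z](S))) → 4
  (((R ∪ π[y,c](ρ[c/d](ρ[y/w](ρ[w/z](S))))) − π[y,c](ρ[c/f](ρ[f/c](R)))) ∪ π[y,c](ρ[c/d](ρ[y/z](S)))) → 8
E2 subexpression sizes:
  S → 4
  ρ[y/z](S) → 4
  ρ[c/d](ρ[y/z](S)) → 4
  π[y,c](ρ[c/d](ρ[y/z](S))) → 4
  R → 5
  S → 4
  ρ[w/z](S) → 4
  ρ[y/w](ρ[w/z](S)) → 4
  ρ[c/d](ρ[y/w](ρ[w/z](S))) → 4
  π[y,c](ρ[c/d](ρ[y/w](ρ[w/z](S)))) → 4
  (R ∪ π[y,c](ρ[c/d](ρ[y/w](ρ[w/z](S))))) → 9
  R → 5
  ρ[f/c](R) → 5
  ρ[c/f](ρ[f/c](R)) → 5
  π[y,c](ρ[c/f](ρ[f/c](R))) → 5
  ((R ∪ π[y,c](ρ[c/d](ρ[y/w](ρ[w/z](S))))) − π[y,c](ρ[c/f](ρ[f/c](R)))) → 4
  (π[y,c](ρ[c/d](ρ[y/z](S))) ∪ ((R ∪ π[y,c](ρ[c/d](ρ[y/w](ρ[w/z](S))))) − π[y,c](ρ[c/f](ρ[f/c](R))))) → 8

E1 and E2 produce the same multiset:
y | c
p | 7
p | 7
r | 2
r | 2
r | 8
r | 8
s | 8
s | 8

yes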